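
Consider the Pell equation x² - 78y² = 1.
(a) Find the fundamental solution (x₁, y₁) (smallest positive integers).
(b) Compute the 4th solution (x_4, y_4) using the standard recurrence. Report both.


Step 1: Find the fundamental solution (x₁, y₁) of x² - 78y² = 1.
  Expand √78 as a continued fraction. a₀ = ⌊√78⌋ = 8; iterate m_{k+1} = d_k·a_k − m_k, d_{k+1} = (78 − m_{k+1}²)/d_k, a_{k+1} = ⌊(a₀ + m_{k+1})/d_{k+1}⌋ (starting m₀ = 0, d₀ = 1), with convergents p_k = a_k·p_{k-1} + p_{k-2}, q_k = a_k·q_{k-1} + q_{k-2} (p₋₁ = 1, q₋₁ = 0):
  k = 0: a₀ = 8; p₀/q₀ = 8/1; p₀² − 78·q₀² = 64 − 78 = -14.
  k = 1: m = 8, d = 14, a = ⌊(8 + 8)/14⌋ = 1; p/q = (1·8 + 1)/(1·1 + 0) = 9/1; p² − 78·q² = 81 − 78 = 3.
  k = 2: m = 6, d = 3, a = ⌊(8 + 6)/3⌋ = 4; p/q = (4·9 + 8)/(4·1 + 1) = 44/5; p² − 78·q² = 1936 − 1950 = -14.
  k = 3: m = 6, d = 14, a = ⌊(8 + 6)/14⌋ = 1; p/q = (1·44 + 9)/(1·5 + 1) = 53/6; p² − 78·q² = 2809 − 2808 = 1.
  The first convergent with p² − 78·q² = 1 gives the fundamental solution (x₁, y₁) = (53, 6).
Step 2: Apply the recurrence (x_{n+1}, y_{n+1}) = (x₁x_n + 78y₁y_n, x₁y_n + y₁x_n) repeatedly.
  From (x_1, y_1) = (53, 6): x_2 = 53·53 + 78·6·6 = 5617; y_2 = 53·6 + 6·53 = 636.
  From (x_2, y_2) = (5617, 636): x_3 = 53·5617 + 78·6·636 = 595349; y_3 = 53·636 + 6·5617 = 67410.
  From (x_3, y_3) = (595349, 67410): x_4 = 53·595349 + 78·6·67410 = 63101377; y_4 = 53·67410 + 6·595349 = 7144824.
Step 3: Verify x_4² - 78·y_4² = 3981783779296129 - 3981783779296128 = 1 (should be 1). ✓

(x_1, y_1) = (53, 6); (x_4, y_4) = (63101377, 7144824).


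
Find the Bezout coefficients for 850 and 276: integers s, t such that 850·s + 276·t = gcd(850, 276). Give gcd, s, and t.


Euclidean algorithm on (850, 276) — divide until remainder is 0:
  850 = 3 · 276 + 22
  276 = 12 · 22 + 12
  22 = 1 · 12 + 10
  12 = 1 · 10 + 2
  10 = 5 · 2 + 0
gcd(850, 276) = 2.
Track Bezout coefficients alongside the remainders: start with r₀ = 850 = a·1 + b·0 (s = 1, t = 0) and r₁ = 276 = a·0 + b·1 (s = 0, t = 1); each new remainder r_{k+1} = r_{k-1} − q_k·r_k inherits s_{k+1} = s_{k-1} − q_k·s_k, t_{k+1} = t_{k-1} − q_k·t_k, so r_k = a·s_k + b·t_k at every step:
  q = 3: r = 22, s = 1 − 3·0 = 1, t = 0 − 3·1 = -3  (check: 850·1 + 276·(-3) = 22)
  q = 12: r = 12, s = 0 − 12·1 = -12, t = 1 − 12·(-3) = 37  (check: 850·(-12) + 276·37 = 12)
  q = 1: r = 10, s = 1 − 1·(-12) = 13, t = -3 − 1·37 = -40  (check: 850·13 + 276·(-40) = 10)
  q = 1: r = 2, s = -12 − 1·13 = -25, t = 37 − 1·(-40) = 77  (check: 850·(-25) + 276·77 = 2)
The row with r = 2 (the gcd) gives the Bezout coefficients s = -25, t = 77.
Result: 850 · (-25) + 276 · (77) = 2.

gcd(850, 276) = 2; s = -25, t = 77 (check: 850·(-25) + 276·77 = 2).


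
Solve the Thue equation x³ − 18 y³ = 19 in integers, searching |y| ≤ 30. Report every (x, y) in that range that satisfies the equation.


The equation is x³ - 18y³ = 19. For fixed y, x³ = 18·y³ + 19, so a solution requires the RHS to be a perfect cube.
Strategy: iterate y from -30 to 30, compute RHS = 18·y³ + 19, and check whether it is a (positive or negative) perfect cube.
Check small values of y:
  y = 0: RHS = 19 is not a perfect cube.
  y = 1: RHS = 37 is not a perfect cube.
  y = -1: RHS = 1 = (1)³ ⇒ x = 1 works.
  y = 2: RHS = 163 is not a perfect cube.
  y = -2: RHS = -125 = (-5)³ ⇒ x = -5 works.
  y = 3: RHS = 505 is not a perfect cube.
  y = -3: RHS = -467 is not a perfect cube.
Continuing the search up to |y| = 30 finds no further solutions beyond those listed.
Collected solutions: (1, -1), (-5, -2).

Solutions (with |y| ≤ 30): (1, -1), (-5, -2).


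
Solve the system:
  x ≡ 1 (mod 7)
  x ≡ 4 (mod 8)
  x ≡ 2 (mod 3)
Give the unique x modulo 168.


Moduli 7, 8, 3 are pairwise coprime; by CRT there is a unique solution modulo M = 7 · 8 · 3 = 168.
Solve pairwise, accumulating the modulus:
  Start with x ≡ 1 (mod 7).
  Combine with x ≡ 4 (mod 8): since gcd(7, 8) = 1, we get a unique residue mod 56.
    Write x = 1 + 7·t and substitute into x ≡ 4 (mod 8): 7·t ≡ 4 − 1 = 3 (mod 8).
    The inverse of 7 mod 8 is 7 (since 7·7 = 49 = 6·8 + 1), so t ≡ 7·3 = 21 ≡ 5 (mod 8).
    Then x = 1 + 7·5 = 36, valid modulo lcm(7, 8) = 56: x ≡ 36 (mod 56).
  Combine with x ≡ 2 (mod 3): since gcd(56, 3) = 1, we get a unique residue mod 168.
    Write x = 36 + 56·t and substitute into x ≡ 2 (mod 3): 56·t ≡ 2 − 36 = -34 (mod 3).
    Reduce coefficients mod 3: 2·t ≡ 2 (mod 3).
    The inverse of 2 mod 3 is 2 (since 2·2 = 4 = 1·3 + 1), so t ≡ 2·2 = 4 ≡ 1 (mod 3).
    Then x = 36 + 56·1 = 92, valid modulo lcm(56, 3) = 168: x ≡ 92 (mod 168).
Verify: 92 mod 7 = 1 ✓, 92 mod 8 = 4 ✓, 92 mod 3 = 2 ✓.

x ≡ 92 (mod 168).


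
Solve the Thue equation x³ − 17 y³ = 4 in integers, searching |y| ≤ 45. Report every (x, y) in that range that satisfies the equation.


The equation is x³ - 17y³ = 4. For fixed y, x³ = 17·y³ + 4, so a solution requires the RHS to be a perfect cube.
Strategy: iterate y from -45 to 45, compute RHS = 17·y³ + 4, and check whether it is a (positive or negative) perfect cube.
Check small values of y:
  y = 0: RHS = 4 is not a perfect cube.
  y = 1: RHS = 21 is not a perfect cube.
  y = -1: RHS = -13 is not a perfect cube.
  y = 2: RHS = 140 is not a perfect cube.
  y = -2: RHS = -132 is not a perfect cube.
  y = 3: RHS = 463 is not a perfect cube.
  y = -3: RHS = -455 is not a perfect cube.
Continuing the search up to |y| = 45 finds no solutions either.
No (x, y) in the scanned range satisfies the equation.

No integer solutions with |y| ≤ 45.


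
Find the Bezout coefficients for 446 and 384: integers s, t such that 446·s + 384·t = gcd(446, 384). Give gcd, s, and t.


Euclidean algorithm on (446, 384) — divide until remainder is 0:
  446 = 1 · 384 + 62
  384 = 6 · 62 + 12
  62 = 5 · 12 + 2
  12 = 6 · 2 + 0
gcd(446, 384) = 2.
Track Bezout coefficients alongside the remainders: start with r₀ = 446 = a·1 + b·0 (s = 1, t = 0) and r₁ = 384 = a·0 + b·1 (s = 0, t = 1); each new remainder r_{k+1} = r_{k-1} − q_k·r_k inherits s_{k+1} = s_{k-1} − q_k·s_k, t_{k+1} = t_{k-1} − q_k·t_k, so r_k = a·s_k + b·t_k at every step:
  q = 1: r = 62, s = 1 − 1·0 = 1, t = 0 − 1·1 = -1  (check: 446·1 + 384·(-1) = 62)
  q = 6: r = 12, s = 0 − 6·1 = -6, t = 1 − 6·(-1) = 7  (check: 446·(-6) + 384·7 = 12)
  q = 5: r = 2, s = 1 − 5·(-6) = 31, t = -1 − 5·7 = -36  (check: 446·31 + 384·(-36) = 2)
The row with r = 2 (the gcd) gives the Bezout coefficients s = 31, t = -36.
Result: 446 · (31) + 384 · (-36) = 2.

gcd(446, 384) = 2; s = 31, t = -36 (check: 446·31 + 384·(-36) = 2).


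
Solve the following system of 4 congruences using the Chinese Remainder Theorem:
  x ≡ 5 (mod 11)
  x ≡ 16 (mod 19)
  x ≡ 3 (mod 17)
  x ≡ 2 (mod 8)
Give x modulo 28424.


Product of moduli M = 11 · 19 · 17 · 8 = 28424.
Merge one congruence at a time:
  Start: x ≡ 5 (mod 11).
  Combine with x ≡ 16 (mod 19); new modulus lcm = 209.
    Write x = 5 + 11·t and substitute into x ≡ 16 (mod 19): 11·t ≡ 16 − 5 = 11 (mod 19).
    The inverse of 11 mod 19 is 7 (since 11·7 = 77 = 4·19 + 1), so t ≡ 7·11 = 77 ≡ 1 (mod 19).
    Then x = 5 + 11·1 = 16, valid modulo lcm(11, 19) = 209: x ≡ 16 (mod 209).
  Combine with x ≡ 3 (mod 17); new modulus lcm = 3553.
    Write x = 16 + 209·t and substitute into x ≡ 3 (mod 17): 209·t ≡ 3 − 16 = -13 (mod 17).
    Reduce coefficients mod 17: 5·t ≡ 4 (mod 17).
    The inverse of 5 mod 17 is 7 (since 5·7 = 35 = 2·17 + 1), so t ≡ 7·4 = 28 ≡ 11 (mod 17).
    Then x = 16 + 209·11 = 2315, valid modulo lcm(209, 17) = 3553: x ≡ 2315 (mod 3553).
  Combine with x ≡ 2 (mod 8); new modulus lcm = 28424.
    Write x = 2315 + 3553·t and substitute into x ≡ 2 (mod 8): 3553·t ≡ 2 − 2315 = -2313 (mod 8).
    Reduce coefficients mod 8: 1·t ≡ 7 (mod 8).
    So t ≡ 7 (mod 8).
    Then x = 2315 + 3553·7 = 27186, valid modulo lcm(3553, 8) = 28424: x ≡ 27186 (mod 28424).
Verify against each original: 27186 mod 11 = 5, 27186 mod 19 = 16, 27186 mod 17 = 3, 27186 mod 8 = 2.

x ≡ 27186 (mod 28424).


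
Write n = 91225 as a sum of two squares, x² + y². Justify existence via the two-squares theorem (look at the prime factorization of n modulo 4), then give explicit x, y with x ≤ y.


Step 1: Factor n = 91225 = 5^2 · 41 · 89.
Step 2: Check the mod-4 condition on each prime factor: 5 ≡ 1 (mod 4), exponent 2; 41 ≡ 1 (mod 4), exponent 1; 89 ≡ 1 (mod 4), exponent 1.
All primes ≡ 3 (mod 4) appear to even exponent (or don't appear), so by the two-squares theorem n IS expressible as a sum of two squares.
Step 3: Build a representation. Group n = k² · m with k = 5 and m = 41 · 89 = 3649 (a product of primes ≡ 1 (mod 4)); a representation of m scales to one of n via (k·x)² + (k·y)² = k²(x² + y²). Each prime p ≡ 1 (mod 4) is itself a sum of two squares; find a² by testing p − a² for a perfect square:
  41: 41 − 1² = 40, 41 − 2² = 37, 41 − 3² = 32, 41 − 4² = 25 = 5² ⇒ 41 = 4² + 5².
  89: 89 − 1² = 88, 89 − 2² = 85, 89 − 3² = 80, 89 − 4² = 73, 89 − 5² = 64 = 8² ⇒ 89 = 5² + 8².
  Combine using the Brahmagupta–Fibonacci identity (a² + b²)(c² + d²) = (ac − bd)² + (ad + bc)² = (ac + bd)² + (ad − bc)²:
  41 · 89 = 3649: from (4² + 5²)(5² + 8²), take (4·5 − 5·8, 4·8 + 5·5) = (20 − 40, 32 + 25) = (-20, 57); dropping signs (only squares matter) gives (20, 57); check 20² + 57² = 400 + 3249 = 3649 ✓.
  Scale by k = 5: (5·20, 5·57) = (100, 285).
Step 4: Order so x ≤ y and verify: 100² + 285² = 10000 + 81225 = 91225 = n. ✓

n = 91225 = 100² + 285² (one valid representation with x ≤ y).


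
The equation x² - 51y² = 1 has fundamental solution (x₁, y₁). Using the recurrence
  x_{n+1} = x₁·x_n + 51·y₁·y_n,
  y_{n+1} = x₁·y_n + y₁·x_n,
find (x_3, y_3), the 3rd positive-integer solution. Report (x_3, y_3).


Step 1: Find the fundamental solution (x₁, y₁) of x² - 51y² = 1.
  Expand √51 as a continued fraction. a₀ = ⌊√51⌋ = 7; iterate m_{k+1} = d_k·a_k − m_k, d_{k+1} = (51 − m_{k+1}²)/d_k, a_{k+1} = ⌊(a₀ + m_{k+1})/d_{k+1}⌋ (starting m₀ = 0, d₀ = 1), with convergents p_k = a_k·p_{k-1} + p_{k-2}, q_k = a_k·q_{k-1} + q_{k-2} (p₋₁ = 1, q₋₁ = 0):
  k = 0: a₀ = 7; p₀/q₀ = 7/1; p₀² − 51·q₀² = 49 − 51 = -2.
  k = 1: m = 7, d = 2, a = ⌊(7 + 7)/2⌋ = 7; p/q = (7·7 + 1)/(7·1 + 0) = 50/7; p² − 51·q² = 2500 − 2499 = 1.
  The first convergent with p² − 51·q² = 1 gives the fundamental solution (x₁, y₁) = (50, 7).
Step 2: Apply the recurrence (x_{n+1}, y_{n+1}) = (x₁x_n + 51y₁y_n, x₁y_n + y₁x_n) repeatedly.
  From (x_1, y_1) = (50, 7): x_2 = 50·50 + 51·7·7 = 4999; y_2 = 50·7 + 7·50 = 700.
  From (x_2, y_2) = (4999, 700): x_3 = 50·4999 + 51·7·700 = 499850; y_3 = 50·700 + 7·4999 = 69993.
Step 3: Verify x_3² - 51·y_3² = 249850022500 - 249850022499 = 1 (should be 1). ✓

(x_1, y_1) = (50, 7); (x_3, y_3) = (499850, 69993).


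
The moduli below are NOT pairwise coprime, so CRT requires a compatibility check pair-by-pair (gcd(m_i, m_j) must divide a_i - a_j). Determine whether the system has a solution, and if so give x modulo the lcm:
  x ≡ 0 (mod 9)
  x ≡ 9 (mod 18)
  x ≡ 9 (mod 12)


Moduli 9, 18, 12 are not pairwise coprime, so CRT works modulo lcm(m_i) when all pairwise compatibility conditions hold.
Pairwise compatibility: gcd(m_i, m_j) must divide a_i - a_j for every pair.
Merge one congruence at a time:
  Start: x ≡ 0 (mod 9).
  Combine with x ≡ 9 (mod 18): gcd(9, 18) = 9; 9 - 0 = 9, which IS divisible by 9, so compatible.
    Write x = 0 + 9·t and substitute into x ≡ 9 (mod 18): 9·t ≡ 9 − 0 = 9 (mod 18).
    Divide the congruence (and modulus) by g = 9: 1·t ≡ 1 (mod 2).
    So t ≡ 1 (mod 2).
    Then x = 0 + 9·1 = 9, valid modulo lcm(9, 18) = 18: x ≡ 9 (mod 18).
  Combine with x ≡ 9 (mod 12): gcd(18, 12) = 6; 9 - 9 = 0, which IS divisible by 6, so compatible.
    Write x = 9 + 18·t and substitute into x ≡ 9 (mod 12): 18·t ≡ 9 − 9 = 0 (mod 12).
    Divide the congruence (and modulus) by g = 6: 3·t ≡ 0 (mod 2).
    Reduce coefficients mod 2: 1·t ≡ 0 (mod 2).
    So t ≡ 0 (mod 2).
    Then x = 9 + 18·0 = 9, valid modulo lcm(18, 12) = 36: x ≡ 9 (mod 36).
Verify: 9 mod 9 = 0, 9 mod 18 = 9, 9 mod 12 = 9.

x ≡ 9 (mod 36).


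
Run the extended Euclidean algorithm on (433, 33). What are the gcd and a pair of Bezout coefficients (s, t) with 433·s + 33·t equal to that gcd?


Euclidean algorithm on (433, 33) — divide until remainder is 0:
  433 = 13 · 33 + 4
  33 = 8 · 4 + 1
  4 = 4 · 1 + 0
gcd(433, 33) = 1.
Track Bezout coefficients alongside the remainders: start with r₀ = 433 = a·1 + b·0 (s = 1, t = 0) and r₁ = 33 = a·0 + b·1 (s = 0, t = 1); each new remainder r_{k+1} = r_{k-1} − q_k·r_k inherits s_{k+1} = s_{k-1} − q_k·s_k, t_{k+1} = t_{k-1} − q_k·t_k, so r_k = a·s_k + b·t_k at every step:
  q = 13: r = 4, s = 1 − 13·0 = 1, t = 0 − 13·1 = -13  (check: 433·1 + 33·(-13) = 4)
  q = 8: r = 1, s = 0 − 8·1 = -8, t = 1 − 8·(-13) = 105  (check: 433·(-8) + 33·105 = 1)
The row with r = 1 (the gcd) gives the Bezout coefficients s = -8, t = 105.
Result: 433 · (-8) + 33 · (105) = 1.

gcd(433, 33) = 1; s = -8, t = 105 (check: 433·(-8) + 33·105 = 1).


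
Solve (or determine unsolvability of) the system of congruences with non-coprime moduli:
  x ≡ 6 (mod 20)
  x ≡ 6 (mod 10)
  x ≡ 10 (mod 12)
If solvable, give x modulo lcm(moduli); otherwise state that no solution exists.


Moduli 20, 10, 12 are not pairwise coprime, so CRT works modulo lcm(m_i) when all pairwise compatibility conditions hold.
Pairwise compatibility: gcd(m_i, m_j) must divide a_i - a_j for every pair.
Merge one congruence at a time:
  Start: x ≡ 6 (mod 20).
  Combine with x ≡ 6 (mod 10): gcd(20, 10) = 10; 6 - 6 = 0, which IS divisible by 10, so compatible.
    Write x = 6 + 20·t and substitute into x ≡ 6 (mod 10): 20·t ≡ 6 − 6 = 0 (mod 10).
    Divide the congruence (and modulus) by g = 10: 2·t ≡ 0 (mod 1).
    Modulo 1 every t works; take t = 0.
    Then x = 6 + 20·0 = 6, valid modulo lcm(20, 10) = 20: x ≡ 6 (mod 20).
  Combine with x ≡ 10 (mod 12): gcd(20, 12) = 4; 10 - 6 = 4, which IS divisible by 4, so compatible.
    Write x = 6 + 20·t and substitute into x ≡ 10 (mod 12): 20·t ≡ 10 − 6 = 4 (mod 12).
    Divide the congruence (and modulus) by g = 4: 5·t ≡ 1 (mod 3).
    Reduce coefficients mod 3: 2·t ≡ 1 (mod 3).
    The inverse of 2 mod 3 is 2 (since 2·2 = 4 = 1·3 + 1), so t ≡ 2·1 = 2 ≡ 2 (mod 3).
    Then x = 6 + 20·2 = 46, valid modulo lcm(20, 12) = 60: x ≡ 46 (mod 60).
Verify: 46 mod 20 = 6, 46 mod 10 = 6, 46 mod 12 = 10.

x ≡ 46 (mod 60).


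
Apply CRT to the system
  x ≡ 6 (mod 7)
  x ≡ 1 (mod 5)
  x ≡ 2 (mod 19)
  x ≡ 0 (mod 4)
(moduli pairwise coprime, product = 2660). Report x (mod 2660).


Product of moduli M = 7 · 5 · 19 · 4 = 2660.
Merge one congruence at a time:
  Start: x ≡ 6 (mod 7).
  Combine with x ≡ 1 (mod 5); new modulus lcm = 35.
    Write x = 6 + 7·t and substitute into x ≡ 1 (mod 5): 7·t ≡ 1 − 6 = -5 (mod 5).
    Reduce coefficients mod 5: 2·t ≡ 0 (mod 5).
    The inverse of 2 mod 5 is 3 (since 2·3 = 6 = 1·5 + 1), so t ≡ 3·0 = 0 ≡ 0 (mod 5).
    Then x = 6 + 7·0 = 6, valid modulo lcm(7, 5) = 35: x ≡ 6 (mod 35).
  Combine with x ≡ 2 (mod 19); new modulus lcm = 665.
    Write x = 6 + 35·t and substitute into x ≡ 2 (mod 19): 35·t ≡ 2 − 6 = -4 (mod 19).
    Reduce coefficients mod 19: 16·t ≡ 15 (mod 19).
    The inverse of 16 mod 19 is 6 (since 16·6 = 96 = 5·19 + 1), so t ≡ 6·15 = 90 ≡ 14 (mod 19).
    Then x = 6 + 35·14 = 496, valid modulo lcm(35, 19) = 665: x ≡ 496 (mod 665).
  Combine with x ≡ 0 (mod 4); new modulus lcm = 2660.
    Write x = 496 + 665·t and substitute into x ≡ 0 (mod 4): 665·t ≡ 0 − 496 = -496 (mod 4).
    Reduce coefficients mod 4: 1·t ≡ 0 (mod 4).
    So t ≡ 0 (mod 4).
    Then x = 496 + 665·0 = 496, valid modulo lcm(665, 4) = 2660: x ≡ 496 (mod 2660).
Verify against each original: 496 mod 7 = 6, 496 mod 5 = 1, 496 mod 19 = 2, 496 mod 4 = 0.

x ≡ 496 (mod 2660).


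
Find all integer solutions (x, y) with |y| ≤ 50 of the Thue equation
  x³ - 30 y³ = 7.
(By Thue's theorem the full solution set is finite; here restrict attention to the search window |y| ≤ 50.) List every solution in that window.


The equation is x³ - 30y³ = 7. For fixed y, x³ = 30·y³ + 7, so a solution requires the RHS to be a perfect cube.
Strategy: iterate y from -50 to 50, compute RHS = 30·y³ + 7, and check whether it is a (positive or negative) perfect cube.
Check small values of y:
  y = 0: RHS = 7 is not a perfect cube.
  y = 1: RHS = 37 is not a perfect cube.
  y = -1: RHS = -23 is not a perfect cube.
  y = 2: RHS = 247 is not a perfect cube.
  y = -2: RHS = -233 is not a perfect cube.
  y = 3: RHS = 817 is not a perfect cube.
  y = -3: RHS = -803 is not a perfect cube.
Continuing the search up to |y| = 50 finds no solutions either.
No (x, y) in the scanned range satisfies the equation.

No integer solutions with |y| ≤ 50.


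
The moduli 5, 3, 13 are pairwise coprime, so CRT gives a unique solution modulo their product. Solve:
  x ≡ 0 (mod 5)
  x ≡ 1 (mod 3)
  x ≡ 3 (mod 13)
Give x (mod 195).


Moduli 5, 3, 13 are pairwise coprime; by CRT there is a unique solution modulo M = 5 · 3 · 13 = 195.
Solve pairwise, accumulating the modulus:
  Start with x ≡ 0 (mod 5).
  Combine with x ≡ 1 (mod 3): since gcd(5, 3) = 1, we get a unique residue mod 15.
    Write x = 0 + 5·t and substitute into x ≡ 1 (mod 3): 5·t ≡ 1 − 0 = 1 (mod 3).
    Reduce coefficients mod 3: 2·t ≡ 1 (mod 3).
    The inverse of 2 mod 3 is 2 (since 2·2 = 4 = 1·3 + 1), so t ≡ 2·1 = 2 ≡ 2 (mod 3).
    Then x = 0 + 5·2 = 10, valid modulo lcm(5, 3) = 15: x ≡ 10 (mod 15).
  Combine with x ≡ 3 (mod 13): since gcd(15, 13) = 1, we get a unique residue mod 195.
    Write x = 10 + 15·t and substitute into x ≡ 3 (mod 13): 15·t ≡ 3 − 10 = -7 (mod 13).
    Reduce coefficients mod 13: 2·t ≡ 6 (mod 13).
    The inverse of 2 mod 13 is 7 (since 2·7 = 14 = 1·13 + 1), so t ≡ 7·6 = 42 ≡ 3 (mod 13).
    Then x = 10 + 15·3 = 55, valid modulo lcm(15, 13) = 195: x ≡ 55 (mod 195).
Verify: 55 mod 5 = 0 ✓, 55 mod 3 = 1 ✓, 55 mod 13 = 3 ✓.

x ≡ 55 (mod 195).


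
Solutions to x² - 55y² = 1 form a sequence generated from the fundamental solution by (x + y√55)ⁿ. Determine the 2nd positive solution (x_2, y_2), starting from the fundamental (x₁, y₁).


Step 1: Find the fundamental solution (x₁, y₁) of x² - 55y² = 1.
  Expand √55 as a continued fraction. a₀ = ⌊√55⌋ = 7; iterate m_{k+1} = d_k·a_k − m_k, d_{k+1} = (55 − m_{k+1}²)/d_k, a_{k+1} = ⌊(a₀ + m_{k+1})/d_{k+1}⌋ (starting m₀ = 0, d₀ = 1), with convergents p_k = a_k·p_{k-1} + p_{k-2}, q_k = a_k·q_{k-1} + q_{k-2} (p₋₁ = 1, q₋₁ = 0):
  k = 0: a₀ = 7; p₀/q₀ = 7/1; p₀² − 55·q₀² = 49 − 55 = -6.
  k = 1: m = 7, d = 6, a = ⌊(7 + 7)/6⌋ = 2; p/q = (2·7 + 1)/(2·1 + 0) = 15/2; p² − 55·q² = 225 − 220 = 5.
  k = 2: m = 5, d = 5, a = ⌊(7 + 5)/5⌋ = 2; p/q = (2·15 + 7)/(2·2 + 1) = 37/5; p² − 55·q² = 1369 − 1375 = -6.
  k = 3: m = 5, d = 6, a = ⌊(7 + 5)/6⌋ = 2; p/q = (2·37 + 15)/(2·5 + 2) = 89/12; p² − 55·q² = 7921 − 7920 = 1.
  The first convergent with p² − 55·q² = 1 gives the fundamental solution (x₁, y₁) = (89, 12).
Step 2: Apply the recurrence (x_{n+1}, y_{n+1}) = (x₁x_n + 55y₁y_n, x₁y_n + y₁x_n) repeatedly.
  From (x_1, y_1) = (89, 12): x_2 = 89·89 + 55·12·12 = 15841; y_2 = 89·12 + 12·89 = 2136.
Step 3: Verify x_2² - 55·y_2² = 250937281 - 250937280 = 1 (should be 1). ✓

(x_1, y_1) = (89, 12); (x_2, y_2) = (15841, 2136).


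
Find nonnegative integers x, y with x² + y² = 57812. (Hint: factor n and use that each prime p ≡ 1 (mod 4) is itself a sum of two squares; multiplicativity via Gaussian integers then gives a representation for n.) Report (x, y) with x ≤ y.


Step 1: Factor n = 57812 = 2^2 · 97 · 149.
Step 2: Check the mod-4 condition on each prime factor: 2 = 2 (special); 97 ≡ 1 (mod 4), exponent 1; 149 ≡ 1 (mod 4), exponent 1.
All primes ≡ 3 (mod 4) appear to even exponent (or don't appear), so by the two-squares theorem n IS expressible as a sum of two squares.
Step 3: Build a representation. Group n = k² · m with k = 2 and m = 97 · 149 = 14453 (a product of primes ≡ 1 (mod 4)); a representation of m scales to one of n via (k·x)² + (k·y)² = k²(x² + y²). Each prime p ≡ 1 (mod 4) is itself a sum of two squares; find a² by testing p − a² for a perfect square:
  97: 97 − 1² = 96, 97 − 2² = 93, 97 − 3² = 88, 97 − 4² = 81 = 9² ⇒ 97 = 4² + 9².
  149: 149 − 1² = 148, 149 − 2² = 145, 149 − 3² = 140, 149 − 4² = 133, 149 − 5² = 124, 149 − 6² = 113, 149 − 7² = 100 = 10² ⇒ 149 = 7² + 10².
  Combine using the Brahmagupta–Fibonacci identity (a² + b²)(c² + d²) = (ac − bd)² + (ad + bc)² = (ac + bd)² + (ad − bc)²:
  97 · 149 = 14453: from (4² + 9²)(7² + 10²), take (4·7 − 9·10, 4·10 + 9·7) = (28 − 90, 40 + 63) = (-62, 103); dropping signs (only squares matter) gives (62, 103); check 62² + 103² = 3844 + 10609 = 14453 ✓.
  Scale by k = 2: (2·62, 2·103) = (124, 206).
Step 4: Order so x ≤ y and verify: 124² + 206² = 15376 + 42436 = 57812 = n. ✓

n = 57812 = 124² + 206² (one valid representation with x ≤ y).


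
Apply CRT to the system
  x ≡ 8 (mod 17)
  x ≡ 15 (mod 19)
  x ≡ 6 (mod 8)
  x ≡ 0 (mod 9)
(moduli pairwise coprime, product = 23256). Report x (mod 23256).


Product of moduli M = 17 · 19 · 8 · 9 = 23256.
Merge one congruence at a time:
  Start: x ≡ 8 (mod 17).
  Combine with x ≡ 15 (mod 19); new modulus lcm = 323.
    Write x = 8 + 17·t and substitute into x ≡ 15 (mod 19): 17·t ≡ 15 − 8 = 7 (mod 19).
    The inverse of 17 mod 19 is 9 (since 17·9 = 153 = 8·19 + 1), so t ≡ 9·7 = 63 ≡ 6 (mod 19).
    Then x = 8 + 17·6 = 110, valid modulo lcm(17, 19) = 323: x ≡ 110 (mod 323).
  Combine with x ≡ 6 (mod 8); new modulus lcm = 2584.
    Write x = 110 + 323·t and substitute into x ≡ 6 (mod 8): 323·t ≡ 6 − 110 = -104 (mod 8).
    Reduce coefficients mod 8: 3·t ≡ 0 (mod 8).
    The inverse of 3 mod 8 is 3 (since 3·3 = 9 = 1·8 + 1), so t ≡ 3·0 = 0 ≡ 0 (mod 8).
    Then x = 110 + 323·0 = 110, valid modulo lcm(323, 8) = 2584: x ≡ 110 (mod 2584).
  Combine with x ≡ 0 (mod 9); new modulus lcm = 23256.
    Write x = 110 + 2584·t and substitute into x ≡ 0 (mod 9): 2584·t ≡ 0 − 110 = -110 (mod 9).
    Reduce coefficients mod 9: 1·t ≡ 7 (mod 9).
    So t ≡ 7 (mod 9).
    Then x = 110 + 2584·7 = 18198, valid modulo lcm(2584, 9) = 23256: x ≡ 18198 (mod 23256).
Verify against each original: 18198 mod 17 = 8, 18198 mod 19 = 15, 18198 mod 8 = 6, 18198 mod 9 = 0.

x ≡ 18198 (mod 23256).


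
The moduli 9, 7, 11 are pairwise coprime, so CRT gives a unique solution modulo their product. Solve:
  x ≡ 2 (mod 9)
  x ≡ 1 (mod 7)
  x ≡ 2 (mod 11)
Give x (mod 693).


Moduli 9, 7, 11 are pairwise coprime; by CRT there is a unique solution modulo M = 9 · 7 · 11 = 693.
Solve pairwise, accumulating the modulus:
  Start with x ≡ 2 (mod 9).
  Combine with x ≡ 1 (mod 7): since gcd(9, 7) = 1, we get a unique residue mod 63.
    Write x = 2 + 9·t and substitute into x ≡ 1 (mod 7): 9·t ≡ 1 − 2 = -1 (mod 7).
    Reduce coefficients mod 7: 2·t ≡ 6 (mod 7).
    The inverse of 2 mod 7 is 4 (since 2·4 = 8 = 1·7 + 1), so t ≡ 4·6 = 24 ≡ 3 (mod 7).
    Then x = 2 + 9·3 = 29, valid modulo lcm(9, 7) = 63: x ≡ 29 (mod 63).
  Combine with x ≡ 2 (mod 11): since gcd(63, 11) = 1, we get a unique residue mod 693.
    Write x = 29 + 63·t and substitute into x ≡ 2 (mod 11): 63·t ≡ 2 − 29 = -27 (mod 11).
    Reduce coefficients mod 11: 8·t ≡ 6 (mod 11).
    The inverse of 8 mod 11 is 7 (since 8·7 = 56 = 5·11 + 1), so t ≡ 7·6 = 42 ≡ 9 (mod 11).
    Then x = 29 + 63·9 = 596, valid modulo lcm(63, 11) = 693: x ≡ 596 (mod 693).
Verify: 596 mod 9 = 2 ✓, 596 mod 7 = 1 ✓, 596 mod 11 = 2 ✓.

x ≡ 596 (mod 693).


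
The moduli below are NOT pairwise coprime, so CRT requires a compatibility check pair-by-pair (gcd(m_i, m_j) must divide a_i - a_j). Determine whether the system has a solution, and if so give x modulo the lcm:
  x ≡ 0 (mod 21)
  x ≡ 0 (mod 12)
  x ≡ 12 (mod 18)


Moduli 21, 12, 18 are not pairwise coprime, so CRT works modulo lcm(m_i) when all pairwise compatibility conditions hold.
Pairwise compatibility: gcd(m_i, m_j) must divide a_i - a_j for every pair.
Merge one congruence at a time:
  Start: x ≡ 0 (mod 21).
  Combine with x ≡ 0 (mod 12): gcd(21, 12) = 3; 0 - 0 = 0, which IS divisible by 3, so compatible.
    Write x = 0 + 21·t and substitute into x ≡ 0 (mod 12): 21·t ≡ 0 − 0 = 0 (mod 12).
    Divide the congruence (and modulus) by g = 3: 7·t ≡ 0 (mod 4).
    Reduce coefficients mod 4: 3·t ≡ 0 (mod 4).
    The inverse of 3 mod 4 is 3 (since 3·3 = 9 = 2·4 + 1), so t ≡ 3·0 = 0 ≡ 0 (mod 4).
    Then x = 0 + 21·0 = 0, valid modulo lcm(21, 12) = 84: x ≡ 0 (mod 84).
  Combine with x ≡ 12 (mod 18): gcd(84, 18) = 6; 12 - 0 = 12, which IS divisible by 6, so compatible.
    Write x = 0 + 84·t and substitute into x ≡ 12 (mod 18): 84·t ≡ 12 − 0 = 12 (mod 18).
    Divide the congruence (and modulus) by g = 6: 14·t ≡ 2 (mod 3).
    Reduce coefficients mod 3: 2·t ≡ 2 (mod 3).
    The inverse of 2 mod 3 is 2 (since 2·2 = 4 = 1·3 + 1), so t ≡ 2·2 = 4 ≡ 1 (mod 3).
    Then x = 0 + 84·1 = 84, valid modulo lcm(84, 18) = 252: x ≡ 84 (mod 252).
Verify: 84 mod 21 = 0, 84 mod 12 = 0, 84 mod 18 = 12.

x ≡ 84 (mod 252).


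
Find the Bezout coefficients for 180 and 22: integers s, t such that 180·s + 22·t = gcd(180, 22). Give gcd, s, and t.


Euclidean algorithm on (180, 22) — divide until remainder is 0:
  180 = 8 · 22 + 4
  22 = 5 · 4 + 2
  4 = 2 · 2 + 0
gcd(180, 22) = 2.
Track Bezout coefficients alongside the remainders: start with r₀ = 180 = a·1 + b·0 (s = 1, t = 0) and r₁ = 22 = a·0 + b·1 (s = 0, t = 1); each new remainder r_{k+1} = r_{k-1} − q_k·r_k inherits s_{k+1} = s_{k-1} − q_k·s_k, t_{k+1} = t_{k-1} − q_k·t_k, so r_k = a·s_k + b·t_k at every step:
  q = 8: r = 4, s = 1 − 8·0 = 1, t = 0 − 8·1 = -8  (check: 180·1 + 22·(-8) = 4)
  q = 5: r = 2, s = 0 − 5·1 = -5, t = 1 − 5·(-8) = 41  (check: 180·(-5) + 22·41 = 2)
The row with r = 2 (the gcd) gives the Bezout coefficients s = -5, t = 41.
Result: 180 · (-5) + 22 · (41) = 2.

gcd(180, 22) = 2; s = -5, t = 41 (check: 180·(-5) + 22·41 = 2).


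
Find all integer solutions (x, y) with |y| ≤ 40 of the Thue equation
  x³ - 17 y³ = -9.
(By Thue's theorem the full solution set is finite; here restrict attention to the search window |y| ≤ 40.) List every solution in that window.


The equation is x³ - 17y³ = -9. For fixed y, x³ = 17·y³ − 9, so a solution requires the RHS to be a perfect cube.
Strategy: iterate y from -40 to 40, compute RHS = 17·y³ − 9, and check whether it is a (positive or negative) perfect cube.
Check small values of y:
  y = 0: RHS = -9 is not a perfect cube.
  y = 1: RHS = 8 = (2)³ ⇒ x = 2 works.
  y = -1: RHS = -26 is not a perfect cube.
  y = 2: RHS = 127 is not a perfect cube.
  y = -2: RHS = -145 is not a perfect cube.
  y = 3: RHS = 450 is not a perfect cube.
  y = -3: RHS = -468 is not a perfect cube.
Continuing the search up to |y| = 40 finds no further solutions beyond those listed.
Collected solutions: (2, 1).

Solutions (with |y| ≤ 40): (2, 1).


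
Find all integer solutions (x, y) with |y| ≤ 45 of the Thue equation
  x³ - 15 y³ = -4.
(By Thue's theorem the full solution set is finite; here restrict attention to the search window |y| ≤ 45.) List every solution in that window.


The equation is x³ - 15y³ = -4. For fixed y, x³ = 15·y³ − 4, so a solution requires the RHS to be a perfect cube.
Strategy: iterate y from -45 to 45, compute RHS = 15·y³ − 4, and check whether it is a (positive or negative) perfect cube.
Check small values of y:
  y = 0: RHS = -4 is not a perfect cube.
  y = 1: RHS = 11 is not a perfect cube.
  y = -1: RHS = -19 is not a perfect cube.
  y = 2: RHS = 116 is not a perfect cube.
  y = -2: RHS = -124 is not a perfect cube.
  y = 3: RHS = 401 is not a perfect cube.
  y = -3: RHS = -409 is not a perfect cube.
Continuing the search up to |y| = 45 finds no solutions either.
No (x, y) in the scanned range satisfies the equation.

No integer solutions with |y| ≤ 45.


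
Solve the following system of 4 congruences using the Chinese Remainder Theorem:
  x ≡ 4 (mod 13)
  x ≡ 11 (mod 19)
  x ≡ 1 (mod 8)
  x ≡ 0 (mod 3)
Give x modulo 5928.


Product of moduli M = 13 · 19 · 8 · 3 = 5928.
Merge one congruence at a time:
  Start: x ≡ 4 (mod 13).
  Combine with x ≡ 11 (mod 19); new modulus lcm = 247.
    Write x = 4 + 13·t and substitute into x ≡ 11 (mod 19): 13·t ≡ 11 − 4 = 7 (mod 19).
    The inverse of 13 mod 19 is 3 (since 13·3 = 39 = 2·19 + 1), so t ≡ 3·7 = 21 ≡ 2 (mod 19).
    Then x = 4 + 13·2 = 30, valid modulo lcm(13, 19) = 247: x ≡ 30 (mod 247).
  Combine with x ≡ 1 (mod 8); new modulus lcm = 1976.
    Write x = 30 + 247·t and substitute into x ≡ 1 (mod 8): 247·t ≡ 1 − 30 = -29 (mod 8).
    Reduce coefficients mod 8: 7·t ≡ 3 (mod 8).
    The inverse of 7 mod 8 is 7 (since 7·7 = 49 = 6·8 + 1), so t ≡ 7·3 = 21 ≡ 5 (mod 8).
    Then x = 30 + 247·5 = 1265, valid modulo lcm(247, 8) = 1976: x ≡ 1265 (mod 1976).
  Combine with x ≡ 0 (mod 3); new modulus lcm = 5928.
    Write x = 1265 + 1976·t and substitute into x ≡ 0 (mod 3): 1976·t ≡ 0 − 1265 = -1265 (mod 3).
    Reduce coefficients mod 3: 2·t ≡ 1 (mod 3).
    The inverse of 2 mod 3 is 2 (since 2·2 = 4 = 1·3 + 1), so t ≡ 2·1 = 2 ≡ 2 (mod 3).
    Then x = 1265 + 1976·2 = 5217, valid modulo lcm(1976, 3) = 5928: x ≡ 5217 (mod 5928).
Verify against each original: 5217 mod 13 = 4, 5217 mod 19 = 11, 5217 mod 8 = 1, 5217 mod 3 = 0.

x ≡ 5217 (mod 5928).


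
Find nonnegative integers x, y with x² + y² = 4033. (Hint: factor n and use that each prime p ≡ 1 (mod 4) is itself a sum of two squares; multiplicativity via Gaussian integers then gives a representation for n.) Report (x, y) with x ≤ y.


Step 1: Factor n = 4033 = 37 · 109.
Step 2: Check the mod-4 condition on each prime factor: 37 ≡ 1 (mod 4), exponent 1; 109 ≡ 1 (mod 4), exponent 1.
All primes ≡ 3 (mod 4) appear to even exponent (or don't appear), so by the two-squares theorem n IS expressible as a sum of two squares.
Step 3: Build a representation. Here n = 37 · 109 is a product of primes ≡ 1 (mod 4). Each prime p ≡ 1 (mod 4) is itself a sum of two squares; find a² by testing p − a² for a perfect square:
  37: 37 − 1² = 36 = 6² ⇒ 37 = 1² + 6².
  109: 109 − 1² = 108, 109 − 2² = 105, 109 − 3² = 100 = 10² ⇒ 109 = 3² + 10².
  Combine using the Brahmagupta–Fibonacci identity (a² + b²)(c² + d²) = (ac − bd)² + (ad + bc)² = (ac + bd)² + (ad − bc)²:
  37 · 109 = 4033: from (1² + 6²)(3² + 10²), take (1·3 − 6·10, 1·10 + 6·3) = (3 − 60, 10 + 18) = (-57, 28); dropping signs (only squares matter) gives (57, 28); check 57² + 28² = 3249 + 784 = 4033 ✓.
Step 4: Order so x ≤ y and verify: 28² + 57² = 784 + 3249 = 4033 = n. ✓

n = 4033 = 28² + 57² (one valid representation with x ≤ y).


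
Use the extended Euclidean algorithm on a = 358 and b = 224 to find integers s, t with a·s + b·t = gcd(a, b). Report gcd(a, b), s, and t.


Euclidean algorithm on (358, 224) — divide until remainder is 0:
  358 = 1 · 224 + 134
  224 = 1 · 134 + 90
  134 = 1 · 90 + 44
  90 = 2 · 44 + 2
  44 = 22 · 2 + 0
gcd(358, 224) = 2.
Track Bezout coefficients alongside the remainders: start with r₀ = 358 = a·1 + b·0 (s = 1, t = 0) and r₁ = 224 = a·0 + b·1 (s = 0, t = 1); each new remainder r_{k+1} = r_{k-1} − q_k·r_k inherits s_{k+1} = s_{k-1} − q_k·s_k, t_{k+1} = t_{k-1} − q_k·t_k, so r_k = a·s_k + b·t_k at every step:
  q = 1: r = 134, s = 1 − 1·0 = 1, t = 0 − 1·1 = -1  (check: 358·1 + 224·(-1) = 134)
  q = 1: r = 90, s = 0 − 1·1 = -1, t = 1 − 1·(-1) = 2  (check: 358·(-1) + 224·2 = 90)
  q = 1: r = 44, s = 1 − 1·(-1) = 2, t = -1 − 1·2 = -3  (check: 358·2 + 224·(-3) = 44)
  q = 2: r = 2, s = -1 − 2·2 = -5, t = 2 − 2·(-3) = 8  (check: 358·(-5) + 224·8 = 2)
The row with r = 2 (the gcd) gives the Bezout coefficients s = -5, t = 8.
Result: 358 · (-5) + 224 · (8) = 2.

gcd(358, 224) = 2; s = -5, t = 8 (check: 358·(-5) + 224·8 = 2).


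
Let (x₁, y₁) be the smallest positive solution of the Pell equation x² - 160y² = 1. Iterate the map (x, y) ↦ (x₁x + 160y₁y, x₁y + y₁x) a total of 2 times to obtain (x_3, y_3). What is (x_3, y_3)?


Step 1: Find the fundamental solution (x₁, y₁) of x² - 160y² = 1.
  Expand √160 as a continued fraction. a₀ = ⌊√160⌋ = 12; iterate m_{k+1} = d_k·a_k − m_k, d_{k+1} = (160 − m_{k+1}²)/d_k, a_{k+1} = ⌊(a₀ + m_{k+1})/d_{k+1}⌋ (starting m₀ = 0, d₀ = 1), with convergents p_k = a_k·p_{k-1} + p_{k-2}, q_k = a_k·q_{k-1} + q_{k-2} (p₋₁ = 1, q₋₁ = 0):
  k = 0: a₀ = 12; p₀/q₀ = 12/1; p₀² − 160·q₀² = 144 − 160 = -16.
  k = 1: m = 12, d = 16, a = ⌊(12 + 12)/16⌋ = 1; p/q = (1·12 + 1)/(1·1 + 0) = 13/1; p² − 160·q² = 169 − 160 = 9.
  k = 2: m = 4, d = 9, a = ⌊(12 + 4)/9⌋ = 1; p/q = (1·13 + 12)/(1·1 + 1) = 25/2; p² − 160·q² = 625 − 640 = -15.
  k = 3: m = 5, d = 15, a = ⌊(12 + 5)/15⌋ = 1; p/q = (1·25 + 13)/(1·2 + 1) = 38/3; p² − 160·q² = 1444 − 1440 = 4.
  k = 4: m = 10, d = 4, a = ⌊(12 + 10)/4⌋ = 5; p/q = (5·38 + 25)/(5·3 + 2) = 215/17; p² − 160·q² = 46225 − 46240 = -15.
  k = 5: m = 10, d = 15, a = ⌊(12 + 10)/15⌋ = 1; p/q = (1·215 + 38)/(1·17 + 3) = 253/20; p² − 160·q² = 64009 − 64000 = 9.
  k = 6: m = 5, d = 9, a = ⌊(12 + 5)/9⌋ = 1; p/q = (1·253 + 215)/(1·20 + 17) = 468/37; p² − 160·q² = 219024 − 219040 = -16.
  k = 7: m = 4, d = 16, a = ⌊(12 + 4)/16⌋ = 1; p/q = (1·468 + 253)/(1·37 + 20) = 721/57; p² − 160·q² = 519841 − 519840 = 1.
  The first convergent with p² − 160·q² = 1 gives the fundamental solution (x₁, y₁) = (721, 57).
Step 2: Apply the recurrence (x_{n+1}, y_{n+1}) = (x₁x_n + 160y₁y_n, x₁y_n + y₁x_n) repeatedly.
  From (x_1, y_1) = (721, 57): x_2 = 721·721 + 160·57·57 = 1039681; y_2 = 721·57 + 57·721 = 82194.
  From (x_2, y_2) = (1039681, 82194): x_3 = 721·1039681 + 160·57·82194 = 1499219281; y_3 = 721·82194 + 57·1039681 = 118523691.
Step 3: Verify x_3² - 160·y_3² = 2247658452522156961 - 2247658452522156960 = 1 (should be 1). ✓

(x_1, y_1) = (721, 57); (x_3, y_3) = (1499219281, 118523691).


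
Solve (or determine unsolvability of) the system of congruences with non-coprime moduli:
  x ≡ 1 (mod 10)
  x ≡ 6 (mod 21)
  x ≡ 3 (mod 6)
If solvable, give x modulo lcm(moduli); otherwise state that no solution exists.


Moduli 10, 21, 6 are not pairwise coprime, so CRT works modulo lcm(m_i) when all pairwise compatibility conditions hold.
Pairwise compatibility: gcd(m_i, m_j) must divide a_i - a_j for every pair.
Merge one congruence at a time:
  Start: x ≡ 1 (mod 10).
  Combine with x ≡ 6 (mod 21): gcd(10, 21) = 1; 6 - 1 = 5, which IS divisible by 1, so compatible.
    Write x = 1 + 10·t and substitute into x ≡ 6 (mod 21): 10·t ≡ 6 − 1 = 5 (mod 21).
    The inverse of 10 mod 21 is 19 (since 10·19 = 190 = 9·21 + 1), so t ≡ 19·5 = 95 ≡ 11 (mod 21).
    Then x = 1 + 10·11 = 111, valid modulo lcm(10, 21) = 210: x ≡ 111 (mod 210).
  Combine with x ≡ 3 (mod 6): gcd(210, 6) = 6; 3 - 111 = -108, which IS divisible by 6, so compatible.
    Write x = 111 + 210·t and substitute into x ≡ 3 (mod 6): 210·t ≡ 3 − 111 = -108 (mod 6).
    Divide the congruence (and modulus) by g = 6: 35·t ≡ -18 (mod 1).
    Modulo 1 every t works; take t = 0.
    Then x = 111 + 210·0 = 111, valid modulo lcm(210, 6) = 210: x ≡ 111 (mod 210).
Verify: 111 mod 10 = 1, 111 mod 21 = 6, 111 mod 6 = 3.

x ≡ 111 (mod 210).


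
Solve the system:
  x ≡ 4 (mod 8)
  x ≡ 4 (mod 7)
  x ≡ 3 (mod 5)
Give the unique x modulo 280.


Moduli 8, 7, 5 are pairwise coprime; by CRT there is a unique solution modulo M = 8 · 7 · 5 = 280.
Solve pairwise, accumulating the modulus:
  Start with x ≡ 4 (mod 8).
  Combine with x ≡ 4 (mod 7): since gcd(8, 7) = 1, we get a unique residue mod 56.
    Write x = 4 + 8·t and substitute into x ≡ 4 (mod 7): 8·t ≡ 4 − 4 = 0 (mod 7).
    Reduce coefficients mod 7: 1·t ≡ 0 (mod 7).
    So t ≡ 0 (mod 7).
    Then x = 4 + 8·0 = 4, valid modulo lcm(8, 7) = 56: x ≡ 4 (mod 56).
  Combine with x ≡ 3 (mod 5): since gcd(56, 5) = 1, we get a unique residue mod 280.
    Write x = 4 + 56·t and substitute into x ≡ 3 (mod 5): 56·t ≡ 3 − 4 = -1 (mod 5).
    Reduce coefficients mod 5: 1·t ≡ 4 (mod 5).
    So t ≡ 4 (mod 5).
    Then x = 4 + 56·4 = 228, valid modulo lcm(56, 5) = 280: x ≡ 228 (mod 280).
Verify: 228 mod 8 = 4 ✓, 228 mod 7 = 4 ✓, 228 mod 5 = 3 ✓.

x ≡ 228 (mod 280).


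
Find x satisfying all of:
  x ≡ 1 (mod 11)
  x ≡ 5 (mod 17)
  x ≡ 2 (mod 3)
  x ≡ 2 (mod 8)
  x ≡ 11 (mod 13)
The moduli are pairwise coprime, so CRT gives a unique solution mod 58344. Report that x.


Product of moduli M = 11 · 17 · 3 · 8 · 13 = 58344.
Merge one congruence at a time:
  Start: x ≡ 1 (mod 11).
  Combine with x ≡ 5 (mod 17); new modulus lcm = 187.
    Write x = 1 + 11·t and substitute into x ≡ 5 (mod 17): 11·t ≡ 5 − 1 = 4 (mod 17).
    The inverse of 11 mod 17 is 14 (since 11·14 = 154 = 9·17 + 1), so t ≡ 14·4 = 56 ≡ 5 (mod 17).
    Then x = 1 + 11·5 = 56, valid modulo lcm(11, 17) = 187: x ≡ 56 (mod 187).
  Combine with x ≡ 2 (mod 3); new modulus lcm = 561.
    Write x = 56 + 187·t and substitute into x ≡ 2 (mod 3): 187·t ≡ 2 − 56 = -54 (mod 3).
    Reduce coefficients mod 3: 1·t ≡ 0 (mod 3).
    So t ≡ 0 (mod 3).
    Then x = 56 + 187·0 = 56, valid modulo lcm(187, 3) = 561: x ≡ 56 (mod 561).
  Combine with x ≡ 2 (mod 8); new modulus lcm = 4488.
    Write x = 56 + 561·t and substitute into x ≡ 2 (mod 8): 561·t ≡ 2 − 56 = -54 (mod 8).
    Reduce coefficients mod 8: 1·t ≡ 2 (mod 8).
    So t ≡ 2 (mod 8).
    Then x = 56 + 561·2 = 1178, valid modulo lcm(561, 8) = 4488: x ≡ 1178 (mod 4488).
  Combine with x ≡ 11 (mod 13); new modulus lcm = 58344.
    Write x = 1178 + 4488·t and substitute into x ≡ 11 (mod 13): 4488·t ≡ 11 − 1178 = -1167 (mod 13).
    Reduce coefficients mod 13: 3·t ≡ 3 (mod 13).
    The inverse of 3 mod 13 is 9 (since 3·9 = 27 = 2·13 + 1), so t ≡ 9·3 = 27 ≡ 1 (mod 13).
    Then x = 1178 + 4488·1 = 5666, valid modulo lcm(4488, 13) = 58344: x ≡ 5666 (mod 58344).
Verify against each original: 5666 mod 11 = 1, 5666 mod 17 = 5, 5666 mod 3 = 2, 5666 mod 8 = 2, 5666 mod 13 = 11.

x ≡ 5666 (mod 58344).


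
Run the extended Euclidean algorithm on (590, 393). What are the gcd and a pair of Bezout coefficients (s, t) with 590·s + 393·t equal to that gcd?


Euclidean algorithm on (590, 393) — divide until remainder is 0:
  590 = 1 · 393 + 197
  393 = 1 · 197 + 196
  197 = 1 · 196 + 1
  196 = 196 · 1 + 0
gcd(590, 393) = 1.
Track Bezout coefficients alongside the remainders: start with r₀ = 590 = a·1 + b·0 (s = 1, t = 0) and r₁ = 393 = a·0 + b·1 (s = 0, t = 1); each new remainder r_{k+1} = r_{k-1} − q_k·r_k inherits s_{k+1} = s_{k-1} − q_k·s_k, t_{k+1} = t_{k-1} − q_k·t_k, so r_k = a·s_k + b·t_k at every step:
  q = 1: r = 197, s = 1 − 1·0 = 1, t = 0 − 1·1 = -1  (check: 590·1 + 393·(-1) = 197)
  q = 1: r = 196, s = 0 − 1·1 = -1, t = 1 − 1·(-1) = 2  (check: 590·(-1) + 393·2 = 196)
  q = 1: r = 1, s = 1 − 1·(-1) = 2, t = -1 − 1·2 = -3  (check: 590·2 + 393·(-3) = 1)
The row with r = 1 (the gcd) gives the Bezout coefficients s = 2, t = -3.
Result: 590 · (2) + 393 · (-3) = 1.

gcd(590, 393) = 1; s = 2, t = -3 (check: 590·2 + 393·(-3) = 1).
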